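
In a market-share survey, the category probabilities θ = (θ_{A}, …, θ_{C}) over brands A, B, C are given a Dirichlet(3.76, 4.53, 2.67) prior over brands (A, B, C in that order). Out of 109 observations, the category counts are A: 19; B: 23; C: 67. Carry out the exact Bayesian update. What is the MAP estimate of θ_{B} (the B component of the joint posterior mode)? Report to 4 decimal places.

The Dirichlet prior is conjugate to the Multinomial likelihood: each posterior αⱼ = prior αⱼ + observed count nⱼ.
Posterior concentration: (22.76, 27.53, 69.67), total = 119.96.
Joint mode component: (α_{B}−1)/(Σα−K) = 26.53/116.96 = 0.2268.

0.2268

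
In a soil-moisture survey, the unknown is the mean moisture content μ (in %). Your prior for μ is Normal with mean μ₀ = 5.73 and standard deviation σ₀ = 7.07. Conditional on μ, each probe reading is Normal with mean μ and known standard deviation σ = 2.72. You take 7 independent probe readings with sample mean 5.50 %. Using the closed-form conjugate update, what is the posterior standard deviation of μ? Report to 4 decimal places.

For Normal data with known variance σ², a Normal(μ₀, σ₀²) prior on μ is conjugate. Posterior precision = 1/σ₀² + n/σ²; posterior mean is the precision-weighted average of μ₀ and x̄.
σ₀² = 7.07² = 49.9849, σ² = 2.72² = 7.3984; σ² + n·σ₀² = 7.3984 + 7·49.9849 = 357.2927.
Posterior precision = 1/σ₀² + n/σ² = 1/49.9849 + 7/7.3984 = (σ² + n·σ₀²)/(σ₀²σ²) = 357.2927/(49.9849·7.3984); posterior variance σₙ² = σ₀²σ²/(σ² + n·σ₀²) = 49.9849·7.3984/357.2927 = 1.035029.
Posterior SD = √σₙ² = √(49.9849·7.3984/357.2927) = 1.0174.

1.0174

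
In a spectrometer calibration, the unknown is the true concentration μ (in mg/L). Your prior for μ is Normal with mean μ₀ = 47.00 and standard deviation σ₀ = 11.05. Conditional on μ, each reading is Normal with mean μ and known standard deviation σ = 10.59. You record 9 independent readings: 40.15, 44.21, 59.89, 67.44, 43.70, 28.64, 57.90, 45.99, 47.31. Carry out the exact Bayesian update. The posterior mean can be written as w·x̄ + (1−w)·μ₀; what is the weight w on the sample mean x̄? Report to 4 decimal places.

0.9074

For Normal data with known variance σ², a Normal(μ₀, σ₀²) prior on μ is conjugate. Posterior precision = 1/σ₀² + n/σ²; posterior mean is the precision-weighted average of μ₀ and x̄.
σ₀² = 11.05² = 122.1025, σ² = 10.59² = 112.1481. Prior precision 1/σ₀² = 1/122.1025; data precision n/σ² = 9/112.1481.
w = (n/σ²)/(1/σ₀² + n/σ²) = n·σ₀²/(σ² + n·σ₀²) = 9·122.1025/(112.1481 + 9·122.1025) = 1098.9225/1211.0706 = 0.9074.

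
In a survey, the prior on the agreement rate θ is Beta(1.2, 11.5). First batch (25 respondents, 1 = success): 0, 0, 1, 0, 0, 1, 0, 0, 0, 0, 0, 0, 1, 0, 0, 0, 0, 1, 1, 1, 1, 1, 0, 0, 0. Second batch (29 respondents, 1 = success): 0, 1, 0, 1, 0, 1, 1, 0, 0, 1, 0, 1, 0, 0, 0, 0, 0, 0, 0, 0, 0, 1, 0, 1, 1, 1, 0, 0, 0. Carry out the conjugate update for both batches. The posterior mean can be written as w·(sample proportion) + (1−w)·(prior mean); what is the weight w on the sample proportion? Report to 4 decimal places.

0.8096

The Beta prior is conjugate to a Binomial/Bernoulli likelihood; the update adds successes to α and failures to β.
Total number of respondents: n = 25 + 29 = 54.
Posterior mean = (α₀+k)/(α₀+β₀+n) = [n/(α₀+β₀+n)]·(k/n) + [(α₀+β₀)/(α₀+β₀+n)]·α₀/(α₀+β₀), so only n and the prior enter the weight.
The weight on the data is w = n/(α₀+β₀+n) = 54/(1.2+11.5+54) = 54/66.7 = 0.8096.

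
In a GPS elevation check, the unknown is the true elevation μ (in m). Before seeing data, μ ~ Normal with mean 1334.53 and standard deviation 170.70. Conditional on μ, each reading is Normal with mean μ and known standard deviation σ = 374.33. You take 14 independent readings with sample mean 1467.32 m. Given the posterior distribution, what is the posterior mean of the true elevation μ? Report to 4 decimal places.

1433.3696

For Normal data with known variance σ², a Normal(μ₀, σ₀²) prior on μ is conjugate. Posterior precision = 1/σ₀² + n/σ²; posterior mean is the precision-weighted average of μ₀ and x̄.
n·x̄ = 14·1467.32 = 20542.48.
σ₀² = 170.70² = 29138.49, σ² = 374.33² = 140122.9489; σ² + n·σ₀² = 140122.9489 + 14·29138.49 = 548061.8089.
Posterior mean = (μ₀/σ₀² + n·x̄/σ²)/(1/σ₀² + n/σ²) = (σ²·μ₀ + σ₀²·n·x̄)/(σ² + n·σ₀²) = (140122.9489·1334.53 + 29138.49·20542.48)/548061.8089 = 785575127.050717/548061.8089 = 1433.3696.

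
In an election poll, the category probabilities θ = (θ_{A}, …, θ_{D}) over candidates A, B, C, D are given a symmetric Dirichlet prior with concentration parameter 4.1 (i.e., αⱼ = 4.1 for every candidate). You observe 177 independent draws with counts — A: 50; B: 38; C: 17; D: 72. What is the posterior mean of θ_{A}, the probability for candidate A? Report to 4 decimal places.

The Dirichlet prior is conjugate to the Multinomial likelihood: each posterior αⱼ = prior αⱼ + observed count nⱼ.
Posterior concentration: (54.1, 42.1, 21.1, 76.1), total = 193.4.
E[θ_{A}|data] = α_{A}/Σα = 54.1/193.4 = 0.2797.

0.2797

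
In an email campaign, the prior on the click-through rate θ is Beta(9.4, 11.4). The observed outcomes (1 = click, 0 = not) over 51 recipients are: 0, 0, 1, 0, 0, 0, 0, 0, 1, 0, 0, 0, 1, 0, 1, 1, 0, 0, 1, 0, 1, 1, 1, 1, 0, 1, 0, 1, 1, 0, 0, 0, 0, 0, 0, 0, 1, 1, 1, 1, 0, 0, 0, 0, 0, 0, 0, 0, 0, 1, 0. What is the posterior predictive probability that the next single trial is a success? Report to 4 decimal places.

The Beta prior is conjugate to a Binomial/Bernoulli likelihood; the update adds successes to α and failures to β.
Posterior: Beta(α+k, β+n−k) = Beta(9.4+18, 11.4+33) = Beta(27.4, 44.4).
For a single future Bernoulli trial, P(success | data) = α/(α+β) = 0.3816.

0.3816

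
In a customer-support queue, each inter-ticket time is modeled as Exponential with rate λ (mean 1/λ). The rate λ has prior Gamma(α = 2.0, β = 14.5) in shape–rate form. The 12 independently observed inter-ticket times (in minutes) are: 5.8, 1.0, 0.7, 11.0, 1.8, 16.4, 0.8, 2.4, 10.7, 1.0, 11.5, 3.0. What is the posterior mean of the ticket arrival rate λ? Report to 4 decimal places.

With a Gamma(shape α, rate β) prior on the exponential rate λ, the posterior after n observations with total T = Σxᵢ is Gamma(α+n, β+T).
Sum of observations T = 66.1 minutes; n = 12.
Posterior: Gamma(2.0+12, 14.5+66.1) = Gamma(14.0, 80.6).
Posterior mean of λ = α/β = 14.0/80.6 = 0.1737.

0.1737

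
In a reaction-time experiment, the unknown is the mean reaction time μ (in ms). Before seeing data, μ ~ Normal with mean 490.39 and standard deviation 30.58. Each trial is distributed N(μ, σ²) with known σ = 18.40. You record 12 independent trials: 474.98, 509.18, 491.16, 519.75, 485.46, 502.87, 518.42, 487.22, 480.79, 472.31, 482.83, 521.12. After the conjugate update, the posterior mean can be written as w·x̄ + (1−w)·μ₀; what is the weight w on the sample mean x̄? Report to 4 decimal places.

0.9707

For Normal data with known variance σ², a Normal(μ₀, σ₀²) prior on μ is conjugate. Posterior precision = 1/σ₀² + n/σ²; posterior mean is the precision-weighted average of μ₀ and x̄.
σ₀² = 30.58² = 935.1364, σ² = 18.40² = 338.56. Prior precision 1/σ₀² = 1/935.1364; data precision n/σ² = 12/338.56.
w = (n/σ²)/(1/σ₀² + n/σ²) = n·σ₀²/(σ² + n·σ₀²) = 12·935.1364/(338.56 + 12·935.1364) = 11221.6368/11560.1968 = 0.9707.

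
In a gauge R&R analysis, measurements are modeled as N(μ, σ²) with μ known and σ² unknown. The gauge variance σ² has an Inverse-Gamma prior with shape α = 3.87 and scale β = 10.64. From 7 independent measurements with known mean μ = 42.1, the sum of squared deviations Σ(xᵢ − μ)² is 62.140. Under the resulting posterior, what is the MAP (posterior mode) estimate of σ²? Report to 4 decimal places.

With known mean μ and an Inverse-Gamma(α, β) prior on σ², the Normal likelihood is conjugate: posterior is Inv-Gamma(α + n/2, β + Σ(xᵢ−μ)²/2).
Posterior: Inv-Gamma(3.87 + 7/2, 10.64 + 62.140/2) = Inv-Gamma(7.37, 41.7100).
Mode = β/(α+1) = 41.7100/8.37 = 4.9833.

4.9833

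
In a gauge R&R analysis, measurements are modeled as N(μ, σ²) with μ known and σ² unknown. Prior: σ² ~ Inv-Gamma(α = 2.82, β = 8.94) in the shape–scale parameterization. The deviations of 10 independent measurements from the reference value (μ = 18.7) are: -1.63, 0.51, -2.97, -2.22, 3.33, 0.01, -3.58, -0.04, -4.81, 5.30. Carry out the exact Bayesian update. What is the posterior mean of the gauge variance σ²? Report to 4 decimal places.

8.0410

With known mean μ and an Inverse-Gamma(α, β) prior on σ², the Normal likelihood is conjugate: posterior is Inv-Gamma(α + n/2, β + Σ(xᵢ−μ)²/2).
Σ(xᵢ−μ)² = (-1.63)² + (0.51)² + (-2.97)² + (-2.22)² + (3.33)² + (0.01)² + (-3.58)² + (-0.04)² + (-4.81)² + (5.30)² = 91.7994.
Posterior: Inv-Gamma(2.82 + 10/2, 8.94 + 91.7994/2) = Inv-Gamma(7.82, 54.83970).
E[σ²|data] = β/(α−1) = 54.83970/6.82 = 8.0410.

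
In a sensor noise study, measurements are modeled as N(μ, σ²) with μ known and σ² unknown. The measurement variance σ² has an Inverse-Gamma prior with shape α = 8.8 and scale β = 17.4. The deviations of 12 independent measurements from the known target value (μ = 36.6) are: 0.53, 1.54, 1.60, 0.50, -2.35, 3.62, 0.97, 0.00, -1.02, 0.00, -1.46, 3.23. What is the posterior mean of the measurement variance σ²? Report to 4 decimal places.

With known mean μ and an Inverse-Gamma(α, β) prior on σ², the Normal likelihood is conjugate: posterior is Inv-Gamma(α + n/2, β + Σ(xᵢ−μ)²/2).
Σ(xᵢ−μ)² = (0.53)² + (1.54)² + (1.60)² + (0.50)² + (-2.35)² + (3.62)² + (0.97)² + (0.00)² + (-1.02)² + (0.00)² + (-1.46)² + (3.23)² = 38.6352.
Posterior: Inv-Gamma(8.8 + 12/2, 17.4 + 38.6352/2) = Inv-Gamma(14.80, 36.71760).
E[σ²|data] = β/(α−1) = 36.71760/13.80 = 2.6607.

2.6607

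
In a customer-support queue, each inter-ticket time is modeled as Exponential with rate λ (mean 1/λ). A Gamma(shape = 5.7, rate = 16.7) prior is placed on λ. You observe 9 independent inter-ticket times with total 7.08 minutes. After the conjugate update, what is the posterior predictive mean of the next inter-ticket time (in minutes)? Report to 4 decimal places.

With a Gamma(shape α, rate β) prior on the exponential rate λ, the posterior after n observations with total T = Σxᵢ is Gamma(α+n, β+T).
Posterior: Gamma(5.7+9, 16.7+7.08) = Gamma(14.7, 23.78).
The predictive distribution for the next observation is Lomax; its mean is β/(α−1) = 23.78/13.7 = 1.7358.

1.7358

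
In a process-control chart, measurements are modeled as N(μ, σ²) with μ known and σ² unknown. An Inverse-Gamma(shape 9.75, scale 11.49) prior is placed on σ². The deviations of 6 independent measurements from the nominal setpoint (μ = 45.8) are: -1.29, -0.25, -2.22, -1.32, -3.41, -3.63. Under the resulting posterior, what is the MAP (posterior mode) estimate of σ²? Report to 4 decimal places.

2.0430

With known mean μ and an Inverse-Gamma(α, β) prior on σ², the Normal likelihood is conjugate: posterior is Inv-Gamma(α + n/2, β + Σ(xᵢ−μ)²/2).
Σ(xᵢ−μ)² = (-1.29)² + (-0.25)² + (-2.22)² + (-1.32)² + (-3.41)² + (-3.63)² = 33.2024.
Posterior: Inv-Gamma(9.75 + 6/2, 11.49 + 33.2024/2) = Inv-Gamma(12.75, 28.09120).
Mode = β/(α+1) = 28.09120/13.75 = 2.0430.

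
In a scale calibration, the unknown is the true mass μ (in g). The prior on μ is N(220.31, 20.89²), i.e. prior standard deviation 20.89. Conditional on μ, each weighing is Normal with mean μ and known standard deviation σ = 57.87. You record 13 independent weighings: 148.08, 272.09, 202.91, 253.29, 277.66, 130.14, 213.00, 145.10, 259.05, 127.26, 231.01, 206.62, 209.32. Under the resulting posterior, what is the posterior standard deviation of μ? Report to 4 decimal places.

For Normal data with known variance σ², a Normal(μ₀, σ₀²) prior on μ is conjugate. Posterior precision = 1/σ₀² + n/σ²; posterior mean is the precision-weighted average of μ₀ and x̄.
σ₀² = 20.89² = 436.3921, σ² = 57.87² = 3348.9369; σ² + n·σ₀² = 3348.9369 + 13·436.3921 = 9022.0342.
Posterior precision = 1/σ₀² + n/σ² = 1/436.3921 + 13/3348.9369 = (σ² + n·σ₀²)/(σ₀²σ²) = 9022.0342/(436.3921·3348.9369); posterior variance σₙ² = σ₀²σ²/(σ² + n·σ₀²) = 436.3921·3348.9369/9022.0342 = 161.986707.
Posterior SD = √σₙ² = √(436.3921·3348.9369/9022.0342) = 12.7274.

12.7274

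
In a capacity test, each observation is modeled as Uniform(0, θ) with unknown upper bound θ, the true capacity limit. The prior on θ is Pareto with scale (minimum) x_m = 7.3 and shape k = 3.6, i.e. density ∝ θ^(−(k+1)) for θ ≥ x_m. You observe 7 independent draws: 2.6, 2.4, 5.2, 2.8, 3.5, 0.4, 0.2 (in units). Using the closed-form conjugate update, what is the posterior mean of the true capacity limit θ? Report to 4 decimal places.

8.0604

A Pareto(scale x_m, shape k) prior on the upper bound θ of Uniform(0, θ) is conjugate: posterior is Pareto(max(x_m, max xᵢ), k + n).
Sample maximum = 5.2; prior scale x_m = 7.3 → posterior scale = max = 7.3.
Posterior shape = 3.6 + 7 = 10.6.
E[θ|data] = k·x_m/(k−1) = 10.6·7.3/9.6 = 8.0604.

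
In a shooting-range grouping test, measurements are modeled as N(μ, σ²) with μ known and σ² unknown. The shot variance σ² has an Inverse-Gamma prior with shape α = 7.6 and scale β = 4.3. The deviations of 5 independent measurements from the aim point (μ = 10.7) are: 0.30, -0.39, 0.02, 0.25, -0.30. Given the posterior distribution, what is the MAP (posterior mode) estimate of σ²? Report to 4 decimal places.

With known mean μ and an Inverse-Gamma(α, β) prior on σ², the Normal likelihood is conjugate: posterior is Inv-Gamma(α + n/2, β + Σ(xᵢ−μ)²/2).
Σ(xᵢ−μ)² = (0.30)² + (-0.39)² + (0.02)² + (0.25)² + (-0.30)² = 0.3950.
Posterior: Inv-Gamma(7.6 + 5/2, 4.3 + 0.3950/2) = Inv-Gamma(10.10, 4.49750).
Mode = β/(α+1) = 4.49750/11.10 = 0.4052.

0.4052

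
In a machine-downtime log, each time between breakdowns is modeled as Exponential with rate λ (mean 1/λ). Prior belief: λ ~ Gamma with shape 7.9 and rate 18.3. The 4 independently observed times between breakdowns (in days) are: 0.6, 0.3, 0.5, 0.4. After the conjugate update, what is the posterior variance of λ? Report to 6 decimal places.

With a Gamma(shape α, rate β) prior on the exponential rate λ, the posterior after n observations with total T = Σxᵢ is Gamma(α+n, β+T).
Sum of observations T = 1.8 days; n = 4.
Posterior: Gamma(7.9+4, 18.3+1.8) = Gamma(11.9, 20.1).
Var = α/β² = 0.029455.

0.029455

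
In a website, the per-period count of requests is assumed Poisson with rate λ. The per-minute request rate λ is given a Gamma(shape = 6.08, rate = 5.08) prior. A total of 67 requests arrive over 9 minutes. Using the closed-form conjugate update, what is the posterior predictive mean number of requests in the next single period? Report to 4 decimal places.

With a Gamma(shape α, rate β) prior, the Poisson likelihood is conjugate: the posterior is Gamma(α + ΣXᵢ, β + n).
Posterior: Gamma(α+S, β+n) = Gamma(6.08+67, 5.08+9) = Gamma(73.08, 14.08).
The predictive distribution for one future period is NegBinom with mean α/β = 5.1903.

5.1903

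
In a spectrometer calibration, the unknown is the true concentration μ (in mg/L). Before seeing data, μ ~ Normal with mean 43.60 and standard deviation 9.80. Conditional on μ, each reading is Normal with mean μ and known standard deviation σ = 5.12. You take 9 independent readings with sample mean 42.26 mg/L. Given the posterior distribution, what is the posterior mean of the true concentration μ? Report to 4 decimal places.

For Normal data with known variance σ², a Normal(μ₀, σ₀²) prior on μ is conjugate. Posterior precision = 1/σ₀² + n/σ²; posterior mean is the precision-weighted average of μ₀ and x̄.
n·x̄ = 9·42.26 = 380.34.
σ₀² = 9.80² = 96.04, σ² = 5.12² = 26.2144; σ² + n·σ₀² = 26.2144 + 9·96.04 = 890.5744.
Posterior mean = (μ₀/σ₀² + n·x̄/σ²)/(1/σ₀² + n/σ²) = (σ²·μ₀ + σ₀²·n·x̄)/(σ² + n·σ₀²) = (26.2144·43.60 + 96.04·380.34)/890.5744 = 37670.80144/890.5744 = 42.2994.

42.2994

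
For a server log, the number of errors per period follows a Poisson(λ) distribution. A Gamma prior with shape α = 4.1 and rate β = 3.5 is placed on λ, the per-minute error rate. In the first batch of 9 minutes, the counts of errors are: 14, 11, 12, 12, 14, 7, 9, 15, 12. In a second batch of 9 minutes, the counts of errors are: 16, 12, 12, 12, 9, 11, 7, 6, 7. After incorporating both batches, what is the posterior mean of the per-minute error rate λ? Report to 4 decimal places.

9.4000

With a Gamma(shape α, rate β) prior, the Poisson likelihood is conjugate: the posterior is Gamma(α + ΣXᵢ, β + n).
Batch 1: sum of counts S = 106 over n = 9 minutes.
After batch 1: Gamma(α+S, β+n) = Gamma(4.1+106, 3.5+9) = Gamma(110.1, 12.5).
Batch 2: sum of counts S = 92 over n = 9 minutes.
After batch 2: Gamma(α+S, β+n) = Gamma(110.1+92, 12.5+9) = Gamma(202.1, 21.5).
Posterior mean = α/β = 202.1/21.5 = 9.4000.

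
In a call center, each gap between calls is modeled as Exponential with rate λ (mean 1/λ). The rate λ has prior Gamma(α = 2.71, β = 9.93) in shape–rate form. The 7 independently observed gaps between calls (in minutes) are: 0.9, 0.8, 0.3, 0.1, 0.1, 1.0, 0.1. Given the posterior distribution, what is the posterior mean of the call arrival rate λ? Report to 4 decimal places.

0.7339

With a Gamma(shape α, rate β) prior on the exponential rate λ, the posterior after n observations with total T = Σxᵢ is Gamma(α+n, β+T).
Sum of observations T = 3.3 minutes; n = 7.
Posterior: Gamma(2.71+7, 9.93+3.3) = Gamma(9.71, 13.23).
Posterior mean of λ = α/β = 9.71/13.23 = 0.7339.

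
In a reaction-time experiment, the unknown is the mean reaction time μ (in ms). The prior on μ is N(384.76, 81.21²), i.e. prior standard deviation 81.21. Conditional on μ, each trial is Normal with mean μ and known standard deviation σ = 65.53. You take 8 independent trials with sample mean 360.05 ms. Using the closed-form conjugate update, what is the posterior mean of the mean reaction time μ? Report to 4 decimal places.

361.9098

For Normal data with known variance σ², a Normal(μ₀, σ₀²) prior on μ is conjugate. Posterior precision = 1/σ₀² + n/σ²; posterior mean is the precision-weighted average of μ₀ and x̄.
n·x̄ = 8·360.05 = 2880.4.
σ₀² = 81.21² = 6595.0641, σ² = 65.53² = 4294.1809; σ² + n·σ₀² = 4294.1809 + 8·6595.0641 = 57054.6937.
Posterior mean = (μ₀/σ₀² + n·x̄/σ²)/(1/σ₀² + n/σ²) = (σ²·μ₀ + σ₀²·n·x̄)/(σ² + n·σ₀²) = (4294.1809·384.76 + 6595.0641·2880.4)/57054.6937 = 20648651.676724/57054.6937 = 361.9098.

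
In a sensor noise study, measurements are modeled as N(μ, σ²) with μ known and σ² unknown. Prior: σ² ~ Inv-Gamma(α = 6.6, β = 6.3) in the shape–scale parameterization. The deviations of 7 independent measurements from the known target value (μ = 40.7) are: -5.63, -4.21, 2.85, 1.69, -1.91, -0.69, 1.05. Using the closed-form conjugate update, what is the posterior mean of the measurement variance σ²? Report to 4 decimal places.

4.2981

With known mean μ and an Inverse-Gamma(α, β) prior on σ², the Normal likelihood is conjugate: posterior is Inv-Gamma(α + n/2, β + Σ(xᵢ−μ)²/2).
Σ(xᵢ−μ)² = (-5.63)² + (-4.21)² + (2.85)² + (1.69)² + (-1.91)² + (-0.69)² + (1.05)² = 65.6263.
Posterior: Inv-Gamma(6.6 + 7/2, 6.3 + 65.6263/2) = Inv-Gamma(10.10, 39.11315).
E[σ²|data] = β/(α−1) = 39.11315/9.10 = 4.2981.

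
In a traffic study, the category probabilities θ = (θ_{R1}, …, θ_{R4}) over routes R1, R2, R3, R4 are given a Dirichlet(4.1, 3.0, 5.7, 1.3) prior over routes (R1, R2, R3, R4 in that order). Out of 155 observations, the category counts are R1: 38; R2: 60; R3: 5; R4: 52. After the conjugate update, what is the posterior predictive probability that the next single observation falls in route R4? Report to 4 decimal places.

The Dirichlet prior is conjugate to the Multinomial likelihood: each posterior αⱼ = prior αⱼ + observed count nⱼ.
Posterior concentration: (42.1, 63.0, 10.7, 53.3), total = 169.1.
P(next = R4 | data) = α_{R4}/Σα = 0.3152.

0.3152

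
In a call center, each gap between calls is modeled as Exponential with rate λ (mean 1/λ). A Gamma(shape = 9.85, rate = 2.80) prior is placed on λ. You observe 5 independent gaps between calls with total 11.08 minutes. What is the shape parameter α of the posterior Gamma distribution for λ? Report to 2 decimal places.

With a Gamma(shape α, rate β) prior on the exponential rate λ, the posterior after n observations with total T = Σxᵢ is Gamma(α+n, β+T).
Posterior: Gamma(9.85+5, 2.80+11.08) = Gamma(14.85, 13.88).
Posterior α = 14.85.

14.85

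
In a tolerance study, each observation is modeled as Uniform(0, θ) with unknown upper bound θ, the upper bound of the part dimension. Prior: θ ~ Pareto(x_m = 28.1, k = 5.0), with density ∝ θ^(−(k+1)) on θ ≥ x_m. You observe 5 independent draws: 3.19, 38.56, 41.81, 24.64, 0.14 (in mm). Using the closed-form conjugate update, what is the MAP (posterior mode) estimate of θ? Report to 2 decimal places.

41.81

A Pareto(scale x_m, shape k) prior on the upper bound θ of Uniform(0, θ) is conjugate: posterior is Pareto(max(x_m, max xᵢ), k + n).
Sample maximum = 41.81; prior scale x_m = 28.1 → posterior scale = max = 41.81.
Posterior shape = 5.0 + 5 = 10.0.
The Pareto density is decreasing on [x_m, ∞), so the mode is x_m = 41.81.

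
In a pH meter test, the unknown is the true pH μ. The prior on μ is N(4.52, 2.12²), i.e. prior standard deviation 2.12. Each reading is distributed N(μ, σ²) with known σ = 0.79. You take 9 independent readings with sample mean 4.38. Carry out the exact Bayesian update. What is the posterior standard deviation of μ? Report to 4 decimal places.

For Normal data with known variance σ², a Normal(μ₀, σ₀²) prior on μ is conjugate. Posterior precision = 1/σ₀² + n/σ²; posterior mean is the precision-weighted average of μ₀ and x̄.
σ₀² = 2.12² = 4.4944, σ² = 0.79² = 0.6241; σ² + n·σ₀² = 0.6241 + 9·4.4944 = 41.0737.
Posterior precision = 1/σ₀² + n/σ² = 1/4.4944 + 9/0.6241 = (σ² + n·σ₀²)/(σ₀²σ²) = 41.0737/(4.4944·0.6241); posterior variance σₙ² = σ₀²σ²/(σ² + n·σ₀²) = 4.4944·0.6241/41.0737 = 0.068291.
Posterior SD = √σₙ² = √(4.4944·0.6241/41.0737) = 0.2613.

0.2613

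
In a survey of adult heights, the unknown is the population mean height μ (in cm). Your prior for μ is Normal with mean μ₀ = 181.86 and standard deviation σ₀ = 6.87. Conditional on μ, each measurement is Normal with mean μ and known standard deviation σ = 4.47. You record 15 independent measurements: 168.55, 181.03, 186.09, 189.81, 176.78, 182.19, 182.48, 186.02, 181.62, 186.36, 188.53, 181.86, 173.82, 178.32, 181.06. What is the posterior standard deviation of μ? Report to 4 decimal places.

For Normal data with known variance σ², a Normal(μ₀, σ₀²) prior on μ is conjugate. Posterior precision = 1/σ₀² + n/σ²; posterior mean is the precision-weighted average of μ₀ and x̄.
σ₀² = 6.87² = 47.1969, σ² = 4.47² = 19.9809; σ² + n·σ₀² = 19.9809 + 15·47.1969 = 727.9344.
Posterior precision = 1/σ₀² + n/σ² = 1/47.1969 + 15/19.9809 = (σ² + n·σ₀²)/(σ₀²σ²) = 727.9344/(47.1969·19.9809); posterior variance σₙ² = σ₀²σ²/(σ² + n·σ₀²) = 47.1969·19.9809/727.9344 = 1.295497.
Posterior SD = √σₙ² = √(47.1969·19.9809/727.9344) = 1.1382.

1.1382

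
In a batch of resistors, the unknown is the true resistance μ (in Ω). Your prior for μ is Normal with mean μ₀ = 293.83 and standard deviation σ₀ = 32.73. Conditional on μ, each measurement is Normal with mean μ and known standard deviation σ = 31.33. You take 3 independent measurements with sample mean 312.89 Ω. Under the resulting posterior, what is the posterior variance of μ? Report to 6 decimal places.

For Normal data with known variance σ², a Normal(μ₀, σ₀²) prior on μ is conjugate. Posterior precision = 1/σ₀² + n/σ²; posterior mean is the precision-weighted average of μ₀ and x̄.
σ₀² = 32.73² = 1071.2529, σ² = 31.33² = 981.5689; σ² + n·σ₀² = 981.5689 + 3·1071.2529 = 4195.3276.
Posterior precision = 1/σ₀² + n/σ² = 1/1071.2529 + 3/981.5689 = (σ² + n·σ₀²)/(σ₀²σ²) = 4195.3276/(1071.2529·981.5689); posterior variance σₙ² = σ₀²σ²/(σ² + n·σ₀²) = 1071.2529·981.5689/4195.3276 = 250.638003.

250.638003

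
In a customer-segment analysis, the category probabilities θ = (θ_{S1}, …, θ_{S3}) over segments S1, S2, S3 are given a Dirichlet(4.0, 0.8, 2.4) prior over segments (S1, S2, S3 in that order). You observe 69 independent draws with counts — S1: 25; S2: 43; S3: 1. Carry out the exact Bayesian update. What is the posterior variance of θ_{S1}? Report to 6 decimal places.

0.003054

The Dirichlet prior is conjugate to the Multinomial likelihood: each posterior αⱼ = prior αⱼ + observed count nⱼ.
Posterior concentration: (29.0, 43.8, 3.4), total = 76.2.
Var[θ_j] = α_j(Σα−α_j)/((Σα)²(Σα+1)) = 29.0·47.2/(76.2²·77.2) = 0.003054.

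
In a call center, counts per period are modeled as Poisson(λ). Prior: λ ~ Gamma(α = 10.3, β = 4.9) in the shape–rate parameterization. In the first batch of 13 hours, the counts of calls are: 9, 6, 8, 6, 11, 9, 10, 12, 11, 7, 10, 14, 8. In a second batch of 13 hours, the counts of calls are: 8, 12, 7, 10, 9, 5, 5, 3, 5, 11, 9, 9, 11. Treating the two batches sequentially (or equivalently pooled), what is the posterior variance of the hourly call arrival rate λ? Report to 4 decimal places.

With a Gamma(shape α, rate β) prior, the Poisson likelihood is conjugate: the posterior is Gamma(α + ΣXᵢ, β + n).
Batch 1: sum of counts S = 121 over n = 13 hours.
After batch 1: Gamma(α+S, β+n) = Gamma(10.3+121, 4.9+13) = Gamma(131.3, 17.9).
Batch 2: sum of counts S = 104 over n = 13 hours.
After batch 2: Gamma(α+S, β+n) = Gamma(131.3+104, 17.9+13) = Gamma(235.3, 30.9).
Var = α/β² = 235.3/30.9² = 0.2464.

0.2464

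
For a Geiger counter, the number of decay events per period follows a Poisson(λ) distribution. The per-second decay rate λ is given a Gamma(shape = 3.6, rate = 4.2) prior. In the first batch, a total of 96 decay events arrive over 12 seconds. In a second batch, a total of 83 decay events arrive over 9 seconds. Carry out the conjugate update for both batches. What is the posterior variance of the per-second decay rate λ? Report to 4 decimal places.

With a Gamma(shape α, rate β) prior, the Poisson likelihood is conjugate: the posterior is Gamma(α + ΣXᵢ, β + n).
After batch 1: Gamma(α+S, β+n) = Gamma(3.6+96, 4.2+12) = Gamma(99.6, 16.2).
After batch 2: Gamma(α+S, β+n) = Gamma(99.6+83, 16.2+9) = Gamma(182.6, 25.2).
Var = α/β² = 182.6/25.2² = 0.2875.

0.2875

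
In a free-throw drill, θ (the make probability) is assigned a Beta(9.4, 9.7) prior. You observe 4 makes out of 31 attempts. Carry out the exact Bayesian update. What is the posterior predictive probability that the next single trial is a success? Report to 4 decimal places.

0.2675

The Beta prior is conjugate to a Binomial/Bernoulli likelihood; the update adds successes to α and failures to β.
Posterior: Beta(α+k, β+n−k) = Beta(9.4+4, 9.7+27) = Beta(13.4, 36.7).
For a single future Bernoulli trial, P(success | data) = α/(α+β) = 0.2675.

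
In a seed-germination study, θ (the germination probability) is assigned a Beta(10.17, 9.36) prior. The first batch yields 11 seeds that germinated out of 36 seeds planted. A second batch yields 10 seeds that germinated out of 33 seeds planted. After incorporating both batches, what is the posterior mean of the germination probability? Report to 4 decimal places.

The Beta prior is conjugate to a Binomial/Bernoulli likelihood; the update adds successes to α and failures to β.
After batch 1: Beta(10.17+11, 9.36+25) = Beta(21.17, 34.36).
After batch 2: Beta(21.17+10, 34.36+23) = Beta(31.17, 57.36).
Posterior mean = α/(α+β) = 31.17/88.53 = 0.3521.

0.3521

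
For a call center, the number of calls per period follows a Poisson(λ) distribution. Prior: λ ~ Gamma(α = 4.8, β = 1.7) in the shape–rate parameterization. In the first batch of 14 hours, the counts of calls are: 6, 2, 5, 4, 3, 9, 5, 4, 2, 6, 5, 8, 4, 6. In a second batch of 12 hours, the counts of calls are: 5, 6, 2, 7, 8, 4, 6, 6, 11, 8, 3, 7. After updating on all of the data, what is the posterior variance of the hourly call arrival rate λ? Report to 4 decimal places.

With a Gamma(shape α, rate β) prior, the Poisson likelihood is conjugate: the posterior is Gamma(α + ΣXᵢ, β + n).
Batch 1: sum of counts S = 69 over n = 14 hours.
After batch 1: Gamma(α+S, β+n) = Gamma(4.8+69, 1.7+14) = Gamma(73.8, 15.7).
Batch 2: sum of counts S = 73 over n = 12 hours.
After batch 2: Gamma(α+S, β+n) = Gamma(73.8+73, 15.7+12) = Gamma(146.8, 27.7).
Var = α/β² = 146.8/27.7² = 0.1913.

0.1913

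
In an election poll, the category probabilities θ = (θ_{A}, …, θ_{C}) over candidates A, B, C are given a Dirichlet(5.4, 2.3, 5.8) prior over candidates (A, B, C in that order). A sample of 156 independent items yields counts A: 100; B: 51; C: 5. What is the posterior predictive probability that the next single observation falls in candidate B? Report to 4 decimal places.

The Dirichlet prior is conjugate to the Multinomial likelihood: each posterior αⱼ = prior αⱼ + observed count nⱼ.
Posterior concentration: (105.4, 53.3, 10.8), total = 169.5.
P(next = B | data) = α_{B}/Σα = 0.3145.

0.3145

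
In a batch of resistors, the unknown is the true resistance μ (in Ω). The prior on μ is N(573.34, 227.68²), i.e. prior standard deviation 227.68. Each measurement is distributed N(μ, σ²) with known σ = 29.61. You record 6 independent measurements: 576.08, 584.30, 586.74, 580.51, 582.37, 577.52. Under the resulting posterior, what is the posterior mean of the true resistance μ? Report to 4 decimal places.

581.2311

For Normal data with known variance σ², a Normal(μ₀, σ₀²) prior on μ is conjugate. Posterior precision = 1/σ₀² + n/σ²; posterior mean is the precision-weighted average of μ₀ and x̄.
Σxᵢ = 576.08 + 584.30 + 586.74 + 580.51 + 582.37 + 577.52 = 3487.52, so n·x̄ = 3487.52.
σ₀² = 227.68² = 51838.1824, σ² = 29.61² = 876.7521; σ² + n·σ₀² = 876.7521 + 6·51838.1824 = 311905.8465.
Posterior mean = (μ₀/σ₀² + n·x̄/σ²)/(1/σ₀² + n/σ²) = (σ²·μ₀ + σ₀²·n·x̄)/(σ² + n·σ₀²) = (876.7521·573.34 + 51838.1824·3487.52)/311905.8465 = 181289374.932662/311905.8465 = 581.2311.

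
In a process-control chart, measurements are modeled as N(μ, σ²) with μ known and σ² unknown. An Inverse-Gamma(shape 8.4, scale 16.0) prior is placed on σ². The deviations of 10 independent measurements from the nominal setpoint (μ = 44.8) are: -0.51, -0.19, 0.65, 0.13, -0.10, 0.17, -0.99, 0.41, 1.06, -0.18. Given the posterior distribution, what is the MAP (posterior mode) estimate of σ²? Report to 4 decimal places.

1.2180

With known mean μ and an Inverse-Gamma(α, β) prior on σ², the Normal likelihood is conjugate: posterior is Inv-Gamma(α + n/2, β + Σ(xᵢ−μ)²/2).
Σ(xᵢ−μ)² = (-0.51)² + (-0.19)² + (0.65)² + (0.13)² + (-0.10)² + (0.17)² + (-0.99)² + (0.41)² + (1.06)² + (-0.18)² = 3.0787.
Posterior: Inv-Gamma(8.4 + 10/2, 16.0 + 3.0787/2) = Inv-Gamma(13.40, 17.53935).
Mode = β/(α+1) = 17.53935/14.40 = 1.2180.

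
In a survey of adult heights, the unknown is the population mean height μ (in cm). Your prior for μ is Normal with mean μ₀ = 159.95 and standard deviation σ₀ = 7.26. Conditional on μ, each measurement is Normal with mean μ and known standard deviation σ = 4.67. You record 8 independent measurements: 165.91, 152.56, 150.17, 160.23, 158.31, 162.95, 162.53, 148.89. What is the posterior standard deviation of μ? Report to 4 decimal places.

For Normal data with known variance σ², a Normal(μ₀, σ₀²) prior on μ is conjugate. Posterior precision = 1/σ₀² + n/σ²; posterior mean is the precision-weighted average of μ₀ and x̄.
σ₀² = 7.26² = 52.7076, σ² = 4.67² = 21.8089; σ² + n·σ₀² = 21.8089 + 8·52.7076 = 443.4697.
Posterior precision = 1/σ₀² + n/σ² = 1/52.7076 + 8/21.8089 = (σ² + n·σ₀²)/(σ₀²σ²) = 443.4697/(52.7076·21.8089); posterior variance σₙ² = σ₀²σ²/(σ² + n·σ₀²) = 52.7076·21.8089/443.4697 = 2.592048.
Posterior SD = √σₙ² = √(52.7076·21.8089/443.4697) = 1.6100.

1.6100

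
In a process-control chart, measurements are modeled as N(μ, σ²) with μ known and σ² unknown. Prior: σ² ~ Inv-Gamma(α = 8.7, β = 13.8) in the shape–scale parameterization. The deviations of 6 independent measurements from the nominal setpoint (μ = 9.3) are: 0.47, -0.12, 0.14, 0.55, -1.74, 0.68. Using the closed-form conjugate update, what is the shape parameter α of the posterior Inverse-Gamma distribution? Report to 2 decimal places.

11.70

With known mean μ and an Inverse-Gamma(α, β) prior on σ², the Normal likelihood is conjugate: posterior is Inv-Gamma(α + n/2, β + Σ(xᵢ−μ)²/2).
Σ(xᵢ−μ)² = (0.47)² + (-0.12)² + (0.14)² + (0.55)² + (-1.74)² + (0.68)² = 4.0474.
Posterior: Inv-Gamma(8.7 + 6/2, 13.8 + 4.0474/2) = Inv-Gamma(11.70, 15.82370).
Posterior α = 11.70.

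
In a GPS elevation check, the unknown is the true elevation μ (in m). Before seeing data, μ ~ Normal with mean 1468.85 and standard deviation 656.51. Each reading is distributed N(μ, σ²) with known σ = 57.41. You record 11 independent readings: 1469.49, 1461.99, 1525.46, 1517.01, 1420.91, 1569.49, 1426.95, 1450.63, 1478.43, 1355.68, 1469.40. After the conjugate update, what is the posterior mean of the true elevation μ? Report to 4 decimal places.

For Normal data with known variance σ², a Normal(μ₀, σ₀²) prior on μ is conjugate. Posterior precision = 1/σ₀² + n/σ²; posterior mean is the precision-weighted average of μ₀ and x̄.
Σxᵢ = 1469.49 + 1461.99 + 1525.46 + 1517.01 + 1420.91 + 1569.49 + 1426.95 + 1450.63 + 1478.43 + 1355.68 + 1469.40 = 16145.44, so n·x̄ = 16145.44.
σ₀² = 656.51² = 431005.3801, σ² = 57.41² = 3295.9081; σ² + n·σ₀² = 3295.9081 + 11·431005.3801 = 4744355.0892.
Posterior mean = (μ₀/σ₀² + n·x̄/σ²)/(1/σ₀² + n/σ²) = (σ²·μ₀ + σ₀²·n·x̄)/(σ² + n·σ₀²) = (3295.9081·1468.85 + 431005.3801·16145.44)/4744355.0892 = 6963612698.694429/4744355.0892 = 1467.7680.

1467.7680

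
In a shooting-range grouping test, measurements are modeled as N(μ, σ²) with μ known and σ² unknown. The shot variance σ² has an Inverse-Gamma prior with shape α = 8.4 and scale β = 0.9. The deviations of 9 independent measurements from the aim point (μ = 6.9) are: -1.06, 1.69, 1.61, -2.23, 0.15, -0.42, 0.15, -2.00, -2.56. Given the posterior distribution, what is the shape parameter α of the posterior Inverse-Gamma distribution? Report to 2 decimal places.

12.90

With known mean μ and an Inverse-Gamma(α, β) prior on σ², the Normal likelihood is conjugate: posterior is Inv-Gamma(α + n/2, β + Σ(xᵢ−μ)²/2).
Σ(xᵢ−μ)² = (-1.06)² + (1.69)² + (1.61)² + (-2.23)² + (0.15)² + (-0.42)² + (0.15)² + (-2.00)² + (-2.56)² = 22.3197.
Posterior: Inv-Gamma(8.4 + 9/2, 0.9 + 22.3197/2) = Inv-Gamma(12.90, 12.05985).
Posterior α = 12.90.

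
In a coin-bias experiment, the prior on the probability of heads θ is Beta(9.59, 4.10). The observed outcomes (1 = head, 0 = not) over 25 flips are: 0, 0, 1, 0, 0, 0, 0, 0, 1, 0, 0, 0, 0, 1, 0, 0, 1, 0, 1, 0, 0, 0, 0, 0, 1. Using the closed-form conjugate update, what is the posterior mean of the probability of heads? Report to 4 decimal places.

0.4029

The Beta prior is conjugate to a Binomial/Bernoulli likelihood; the update adds successes to α and failures to β.
Posterior: Beta(α+k, β+n−k) = Beta(9.59+6, 4.10+19) = Beta(15.59, 23.10).
Posterior mean = α/(α+β) = 15.59/38.69 = 0.4029.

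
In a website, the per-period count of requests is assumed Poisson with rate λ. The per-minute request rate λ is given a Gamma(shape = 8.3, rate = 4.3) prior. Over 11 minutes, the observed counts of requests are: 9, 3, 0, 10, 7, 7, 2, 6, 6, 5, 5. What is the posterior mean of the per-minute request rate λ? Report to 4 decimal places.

With a Gamma(shape α, rate β) prior, the Poisson likelihood is conjugate: the posterior is Gamma(α + ΣXᵢ, β + n).
Sum of counts S = 60 over n = 11 minutes.
Posterior: Gamma(α+S, β+n) = Gamma(8.3+60, 4.3+11) = Gamma(68.3, 15.3).
Posterior mean = α/β = 68.3/15.3 = 4.4641.

4.4641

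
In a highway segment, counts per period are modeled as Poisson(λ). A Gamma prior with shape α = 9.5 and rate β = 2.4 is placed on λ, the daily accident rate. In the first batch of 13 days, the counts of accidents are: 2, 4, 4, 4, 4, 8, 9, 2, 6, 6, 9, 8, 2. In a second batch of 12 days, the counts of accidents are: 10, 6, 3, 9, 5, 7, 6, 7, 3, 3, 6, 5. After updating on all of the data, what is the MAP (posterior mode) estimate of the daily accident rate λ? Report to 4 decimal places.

With a Gamma(shape α, rate β) prior, the Poisson likelihood is conjugate: the posterior is Gamma(α + ΣXᵢ, β + n).
Batch 1: sum of counts S = 68 over n = 13 days.
After batch 1: Gamma(α+S, β+n) = Gamma(9.5+68, 2.4+13) = Gamma(77.5, 15.4).
Batch 2: sum of counts S = 70 over n = 12 days.
After batch 2: Gamma(α+S, β+n) = Gamma(77.5+70, 15.4+12) = Gamma(147.5, 27.4).
Mode of Gamma(α,β) for α≥1 is (α−1)/β = 146.5/27.4 = 5.3467.

5.3467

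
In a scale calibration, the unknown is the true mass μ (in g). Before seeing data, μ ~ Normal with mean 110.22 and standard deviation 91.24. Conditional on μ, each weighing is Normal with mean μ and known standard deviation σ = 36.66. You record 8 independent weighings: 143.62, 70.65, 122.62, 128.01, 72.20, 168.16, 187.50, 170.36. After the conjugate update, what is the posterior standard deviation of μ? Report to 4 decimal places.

For Normal data with known variance σ², a Normal(μ₀, σ₀²) prior on μ is conjugate. Posterior precision = 1/σ₀² + n/σ²; posterior mean is the precision-weighted average of μ₀ and x̄.
σ₀² = 91.24² = 8324.7376, σ² = 36.66² = 1343.9556; σ² + n·σ₀² = 1343.9556 + 8·8324.7376 = 67941.8564.
Posterior precision = 1/σ₀² + n/σ² = 1/8324.7376 + 8/1343.9556 = (σ² + n·σ₀²)/(σ₀²σ²) = 67941.8564/(8324.7376·1343.9556); posterior variance σₙ² = σ₀²σ²/(σ² + n·σ₀²) = 8324.7376·1343.9556/67941.8564 = 164.671357.
Posterior SD = √σₙ² = √(8324.7376·1343.9556/67941.8564) = 12.8324.

12.8324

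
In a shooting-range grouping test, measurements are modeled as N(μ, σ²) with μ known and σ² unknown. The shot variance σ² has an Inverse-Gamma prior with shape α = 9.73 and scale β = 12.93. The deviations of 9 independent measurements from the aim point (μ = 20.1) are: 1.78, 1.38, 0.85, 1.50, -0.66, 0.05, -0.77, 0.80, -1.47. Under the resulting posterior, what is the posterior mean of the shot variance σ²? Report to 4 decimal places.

1.4262

With known mean μ and an Inverse-Gamma(α, β) prior on σ², the Normal likelihood is conjugate: posterior is Inv-Gamma(α + n/2, β + Σ(xᵢ−μ)²/2).
Σ(xᵢ−μ)² = (1.78)² + (1.38)² + (0.85)² + (1.50)² + (-0.66)² + (0.05)² + (-0.77)² + (0.80)² + (-1.47)² = 11.8772.
Posterior: Inv-Gamma(9.73 + 9/2, 12.93 + 11.8772/2) = Inv-Gamma(14.23, 18.86860).
E[σ²|data] = β/(α−1) = 18.86860/13.23 = 1.4262.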